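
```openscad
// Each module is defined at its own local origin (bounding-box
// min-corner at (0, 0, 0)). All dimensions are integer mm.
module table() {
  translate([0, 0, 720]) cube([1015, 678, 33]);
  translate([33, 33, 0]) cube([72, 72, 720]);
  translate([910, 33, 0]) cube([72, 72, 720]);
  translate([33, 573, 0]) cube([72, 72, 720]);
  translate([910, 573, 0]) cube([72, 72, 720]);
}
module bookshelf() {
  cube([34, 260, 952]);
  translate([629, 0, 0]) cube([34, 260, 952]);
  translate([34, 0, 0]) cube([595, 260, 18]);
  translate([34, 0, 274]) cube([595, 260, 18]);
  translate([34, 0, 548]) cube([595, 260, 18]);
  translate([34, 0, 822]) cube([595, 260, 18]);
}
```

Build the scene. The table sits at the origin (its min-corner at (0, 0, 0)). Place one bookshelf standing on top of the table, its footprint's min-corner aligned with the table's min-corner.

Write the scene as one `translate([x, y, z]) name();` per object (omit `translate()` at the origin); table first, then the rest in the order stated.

table();
translate([0, 0, 753]) bookshelf();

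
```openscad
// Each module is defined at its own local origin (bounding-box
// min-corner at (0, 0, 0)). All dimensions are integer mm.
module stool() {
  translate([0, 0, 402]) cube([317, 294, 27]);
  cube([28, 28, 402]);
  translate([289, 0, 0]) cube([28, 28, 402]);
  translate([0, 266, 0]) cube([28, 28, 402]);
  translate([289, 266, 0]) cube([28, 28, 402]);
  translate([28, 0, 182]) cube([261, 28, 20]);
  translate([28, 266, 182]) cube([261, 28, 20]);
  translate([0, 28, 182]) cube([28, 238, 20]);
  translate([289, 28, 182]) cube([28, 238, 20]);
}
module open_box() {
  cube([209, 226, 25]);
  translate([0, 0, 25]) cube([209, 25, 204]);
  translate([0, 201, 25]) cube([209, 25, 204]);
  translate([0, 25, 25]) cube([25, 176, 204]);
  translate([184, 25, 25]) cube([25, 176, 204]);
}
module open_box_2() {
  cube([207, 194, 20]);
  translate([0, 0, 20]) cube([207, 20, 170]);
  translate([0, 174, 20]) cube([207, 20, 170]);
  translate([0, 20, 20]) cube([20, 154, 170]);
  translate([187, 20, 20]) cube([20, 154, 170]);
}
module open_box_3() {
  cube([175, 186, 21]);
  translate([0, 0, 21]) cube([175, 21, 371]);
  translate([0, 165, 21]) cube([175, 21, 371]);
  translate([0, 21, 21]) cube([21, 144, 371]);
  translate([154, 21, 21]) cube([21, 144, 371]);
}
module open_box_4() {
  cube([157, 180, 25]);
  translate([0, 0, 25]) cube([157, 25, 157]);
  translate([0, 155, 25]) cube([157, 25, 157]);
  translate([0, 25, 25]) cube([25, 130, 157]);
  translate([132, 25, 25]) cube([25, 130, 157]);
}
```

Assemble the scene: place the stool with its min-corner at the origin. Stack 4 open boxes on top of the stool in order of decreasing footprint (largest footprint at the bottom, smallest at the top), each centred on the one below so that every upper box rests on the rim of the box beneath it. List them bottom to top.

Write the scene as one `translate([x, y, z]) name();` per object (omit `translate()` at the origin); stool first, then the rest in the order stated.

stool();
translate([54, 34, 429]) open_box();
translate([55, 50, 658]) open_box_2();
translate([71, 54, 848]) open_box_3();
translate([80, 57, 1240]) open_box_4();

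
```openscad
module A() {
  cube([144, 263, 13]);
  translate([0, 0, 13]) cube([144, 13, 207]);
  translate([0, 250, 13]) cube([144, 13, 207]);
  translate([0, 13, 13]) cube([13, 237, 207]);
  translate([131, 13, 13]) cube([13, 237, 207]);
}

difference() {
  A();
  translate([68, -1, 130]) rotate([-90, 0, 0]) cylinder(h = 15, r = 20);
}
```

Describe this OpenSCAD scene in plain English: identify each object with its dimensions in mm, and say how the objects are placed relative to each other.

A is an open-topped rectangular box: outside dimensions 144×263×220 mm, with a uniform wall and base thickness of 13 mm. The base is a full 144×263 slab on the floor; four walls sit on top of the base. The front and back walls (the −y and +y sides) span the full width; the two side walls fit between them.

The open box has a circular hole of radius 20 mm through its front wall, centred at (x = 68, z = 130).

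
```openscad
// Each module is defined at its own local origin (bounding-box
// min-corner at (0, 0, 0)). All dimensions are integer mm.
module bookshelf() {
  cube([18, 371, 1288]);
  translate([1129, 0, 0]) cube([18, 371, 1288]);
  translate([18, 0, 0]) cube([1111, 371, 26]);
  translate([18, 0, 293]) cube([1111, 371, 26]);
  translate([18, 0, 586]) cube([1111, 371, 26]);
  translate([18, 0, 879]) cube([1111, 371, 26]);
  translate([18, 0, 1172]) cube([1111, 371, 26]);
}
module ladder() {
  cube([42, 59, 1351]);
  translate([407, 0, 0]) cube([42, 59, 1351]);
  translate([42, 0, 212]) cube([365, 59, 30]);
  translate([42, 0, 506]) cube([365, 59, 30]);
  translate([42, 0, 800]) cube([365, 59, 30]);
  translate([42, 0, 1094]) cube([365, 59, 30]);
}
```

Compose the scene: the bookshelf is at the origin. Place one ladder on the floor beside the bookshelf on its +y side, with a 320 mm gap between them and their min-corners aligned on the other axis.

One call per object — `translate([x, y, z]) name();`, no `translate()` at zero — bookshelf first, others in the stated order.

bookshelf();
translate([0, 691, 0]) ladder();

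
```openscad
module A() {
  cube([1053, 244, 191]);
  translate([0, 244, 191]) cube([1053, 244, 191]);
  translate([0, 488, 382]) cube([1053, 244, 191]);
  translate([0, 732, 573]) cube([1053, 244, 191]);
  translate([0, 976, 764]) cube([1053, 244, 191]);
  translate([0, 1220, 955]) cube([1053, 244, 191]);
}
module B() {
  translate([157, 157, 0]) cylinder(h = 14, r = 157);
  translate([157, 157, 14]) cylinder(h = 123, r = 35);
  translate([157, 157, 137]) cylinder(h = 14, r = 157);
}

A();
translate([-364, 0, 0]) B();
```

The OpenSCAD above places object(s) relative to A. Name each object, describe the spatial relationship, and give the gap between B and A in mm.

A is a staircase. B is a spool. The spool is on the floor beside the staircase on its −x side. The gap between the spool and the staircase is 50 mm.

The spool's nearest face is 50 mm from the staircase's −x face.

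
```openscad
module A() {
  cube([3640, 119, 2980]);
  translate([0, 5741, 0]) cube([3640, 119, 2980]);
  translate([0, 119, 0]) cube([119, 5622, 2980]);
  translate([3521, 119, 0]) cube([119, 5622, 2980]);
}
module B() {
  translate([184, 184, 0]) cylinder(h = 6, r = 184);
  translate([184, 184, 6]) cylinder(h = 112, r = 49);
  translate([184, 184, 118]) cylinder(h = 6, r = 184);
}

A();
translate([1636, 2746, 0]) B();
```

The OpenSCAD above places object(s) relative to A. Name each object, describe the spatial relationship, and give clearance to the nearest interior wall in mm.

Clearances: x = 1517, y = 2627; minimum 1517 mm.

A is a house frame. B is a spool. The spool sits inside the house frame, centred. The clearance to the nearest interior wall is 1517 mm.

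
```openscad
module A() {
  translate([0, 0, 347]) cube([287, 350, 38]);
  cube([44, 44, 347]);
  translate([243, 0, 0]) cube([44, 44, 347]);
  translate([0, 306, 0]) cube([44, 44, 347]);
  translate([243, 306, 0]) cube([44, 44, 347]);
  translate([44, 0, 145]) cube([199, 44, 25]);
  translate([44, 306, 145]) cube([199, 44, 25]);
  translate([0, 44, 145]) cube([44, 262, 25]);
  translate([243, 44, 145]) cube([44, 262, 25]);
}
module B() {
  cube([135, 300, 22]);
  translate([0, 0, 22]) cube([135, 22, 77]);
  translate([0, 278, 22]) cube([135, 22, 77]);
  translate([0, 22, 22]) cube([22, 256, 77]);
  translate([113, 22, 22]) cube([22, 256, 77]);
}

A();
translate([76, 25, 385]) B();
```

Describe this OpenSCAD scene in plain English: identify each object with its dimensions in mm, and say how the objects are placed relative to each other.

A is a four-legged stool. The seat is 287×350 mm, 38 mm thick, top at z = 385 mm. It stands on four square legs, each 44×44 mm in cross-section, from z = 0 to the seat underside, each flush with a corner of the seat. Four stretchers, 44 mm wide and 25 mm tall, connect adjacent legs with their undersides at z = 145 mm, each running between the inner faces of the legs it joins and aligned with the legs' outer faces on the other axis.

B is an open-topped rectangular box: outside dimensions 135×300×99 mm, with a uniform wall and base thickness of 22 mm. The base is a full 135×300 slab on the floor; four walls sit on top of the base. The front and back walls (the −y and +y sides) span the full width; the two side walls fit between them.

The open box is on top of the stool, centred.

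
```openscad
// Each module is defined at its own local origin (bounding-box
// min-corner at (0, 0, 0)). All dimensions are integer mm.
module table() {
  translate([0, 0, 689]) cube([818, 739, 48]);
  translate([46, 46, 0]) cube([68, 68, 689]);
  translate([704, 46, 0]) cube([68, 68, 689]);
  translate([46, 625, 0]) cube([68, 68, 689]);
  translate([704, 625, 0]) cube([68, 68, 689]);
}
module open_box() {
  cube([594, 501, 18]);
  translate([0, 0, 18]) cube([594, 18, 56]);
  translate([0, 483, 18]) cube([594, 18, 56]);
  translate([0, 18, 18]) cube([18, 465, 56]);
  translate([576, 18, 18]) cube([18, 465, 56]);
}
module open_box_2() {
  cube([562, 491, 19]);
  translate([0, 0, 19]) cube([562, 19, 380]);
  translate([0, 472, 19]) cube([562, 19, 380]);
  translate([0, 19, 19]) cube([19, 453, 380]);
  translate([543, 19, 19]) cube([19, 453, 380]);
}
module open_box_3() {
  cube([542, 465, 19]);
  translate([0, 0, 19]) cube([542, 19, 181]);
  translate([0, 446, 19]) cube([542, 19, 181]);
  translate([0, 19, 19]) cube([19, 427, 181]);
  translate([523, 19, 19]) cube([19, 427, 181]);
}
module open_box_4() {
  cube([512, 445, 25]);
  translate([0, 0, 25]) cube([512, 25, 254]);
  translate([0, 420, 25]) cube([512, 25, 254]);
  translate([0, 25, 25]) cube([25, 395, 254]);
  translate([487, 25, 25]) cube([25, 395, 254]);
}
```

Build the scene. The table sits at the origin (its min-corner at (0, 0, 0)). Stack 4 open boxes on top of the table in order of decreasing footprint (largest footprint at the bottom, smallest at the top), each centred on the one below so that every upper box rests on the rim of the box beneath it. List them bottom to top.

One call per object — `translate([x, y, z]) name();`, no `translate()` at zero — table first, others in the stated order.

table();
translate([112, 119, 737]) open_box();
translate([128, 124, 811]) open_box_2();
translate([138, 137, 1210]) open_box_3();
translate([153, 147, 1410]) open_box_4();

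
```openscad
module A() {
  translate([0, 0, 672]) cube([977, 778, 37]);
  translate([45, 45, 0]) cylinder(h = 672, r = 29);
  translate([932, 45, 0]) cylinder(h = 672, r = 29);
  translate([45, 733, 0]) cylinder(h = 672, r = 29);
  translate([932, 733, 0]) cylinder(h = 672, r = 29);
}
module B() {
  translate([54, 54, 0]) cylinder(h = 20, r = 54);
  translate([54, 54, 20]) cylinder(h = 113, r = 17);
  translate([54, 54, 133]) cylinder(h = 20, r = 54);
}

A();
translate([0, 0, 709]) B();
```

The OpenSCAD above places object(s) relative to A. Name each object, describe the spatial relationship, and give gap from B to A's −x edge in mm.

The spool's min-x is at 0; the table's min-x is 0; gap = 0 mm.

A is a table. B is a spool. The spool is on top of the table. The gap from the spool to the table's −x edge is 0 mm.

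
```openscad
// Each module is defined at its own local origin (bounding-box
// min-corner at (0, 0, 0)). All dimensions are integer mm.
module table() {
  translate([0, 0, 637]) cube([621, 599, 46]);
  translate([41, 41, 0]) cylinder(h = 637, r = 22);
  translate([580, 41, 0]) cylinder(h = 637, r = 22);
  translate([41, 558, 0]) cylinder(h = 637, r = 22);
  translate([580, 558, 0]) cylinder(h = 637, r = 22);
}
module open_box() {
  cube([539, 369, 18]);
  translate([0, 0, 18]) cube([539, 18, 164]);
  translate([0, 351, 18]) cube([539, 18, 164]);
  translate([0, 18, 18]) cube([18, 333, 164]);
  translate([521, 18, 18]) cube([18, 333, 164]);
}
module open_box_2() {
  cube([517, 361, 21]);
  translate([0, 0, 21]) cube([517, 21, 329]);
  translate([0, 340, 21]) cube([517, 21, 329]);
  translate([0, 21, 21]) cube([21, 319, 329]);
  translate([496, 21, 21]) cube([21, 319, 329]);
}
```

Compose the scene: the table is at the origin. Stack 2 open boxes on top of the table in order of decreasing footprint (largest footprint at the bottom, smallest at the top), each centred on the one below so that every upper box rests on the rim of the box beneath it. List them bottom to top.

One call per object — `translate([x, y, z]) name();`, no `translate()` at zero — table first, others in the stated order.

table();
translate([41, 115, 683]) open_box();
translate([52, 119, 865]) open_box_2();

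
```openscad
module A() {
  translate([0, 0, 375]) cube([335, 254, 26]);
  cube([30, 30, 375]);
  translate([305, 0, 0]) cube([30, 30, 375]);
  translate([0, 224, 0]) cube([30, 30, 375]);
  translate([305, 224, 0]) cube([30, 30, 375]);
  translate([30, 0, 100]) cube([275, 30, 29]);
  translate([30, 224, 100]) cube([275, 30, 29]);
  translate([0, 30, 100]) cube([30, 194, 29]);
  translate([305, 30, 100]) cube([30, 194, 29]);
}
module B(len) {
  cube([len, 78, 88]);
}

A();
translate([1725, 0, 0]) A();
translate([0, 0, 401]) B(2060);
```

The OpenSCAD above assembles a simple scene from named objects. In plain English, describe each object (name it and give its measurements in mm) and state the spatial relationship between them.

A is a simple wooden stool: a rectangular seat 335 mm (x) by 254 mm (y), 26 mm thick, top face at z = 401 mm, on four square legs, each 30×30 mm in cross-section. The legs rest on z = 0, each flush with a corner of the seat. Four stretchers, 30 mm wide and 29 mm tall, connect adjacent legs with their undersides at z = 100 mm, each running between the inner faces of the legs it joins and aligned with the legs' outer faces on the other axis.

B is a rectangular beam 2060 mm long (x), 78 mm deep (y), 88 mm thick (z).

The beam spans the tops of two stools placed 1390 mm apart, resting at z = 401 mm.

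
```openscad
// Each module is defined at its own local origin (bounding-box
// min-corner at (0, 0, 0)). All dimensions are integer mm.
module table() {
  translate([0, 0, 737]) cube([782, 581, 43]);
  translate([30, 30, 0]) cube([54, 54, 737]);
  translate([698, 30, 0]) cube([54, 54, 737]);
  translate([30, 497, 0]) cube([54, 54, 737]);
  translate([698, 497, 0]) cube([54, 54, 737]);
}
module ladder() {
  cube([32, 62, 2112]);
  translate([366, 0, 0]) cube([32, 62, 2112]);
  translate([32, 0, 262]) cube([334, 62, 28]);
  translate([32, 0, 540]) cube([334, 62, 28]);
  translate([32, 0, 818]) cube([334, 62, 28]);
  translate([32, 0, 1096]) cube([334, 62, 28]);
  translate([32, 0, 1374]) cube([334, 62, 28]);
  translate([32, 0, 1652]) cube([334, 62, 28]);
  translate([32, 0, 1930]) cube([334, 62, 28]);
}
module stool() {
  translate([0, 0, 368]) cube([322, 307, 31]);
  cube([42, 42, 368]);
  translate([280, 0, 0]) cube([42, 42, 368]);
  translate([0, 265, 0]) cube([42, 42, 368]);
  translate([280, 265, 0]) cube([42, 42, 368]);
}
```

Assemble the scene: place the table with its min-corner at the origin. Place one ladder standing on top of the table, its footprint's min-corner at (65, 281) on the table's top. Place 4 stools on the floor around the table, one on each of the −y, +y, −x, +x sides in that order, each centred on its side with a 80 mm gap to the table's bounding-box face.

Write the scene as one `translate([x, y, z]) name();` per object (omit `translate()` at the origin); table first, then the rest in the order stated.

table();
translate([65, 281, 780]) ladder();
translate([230, -387, 0]) stool();
translate([230, 661, 0]) stool();
translate([-402, 137, 0]) stool();
translate([862, 137, 0]) stool();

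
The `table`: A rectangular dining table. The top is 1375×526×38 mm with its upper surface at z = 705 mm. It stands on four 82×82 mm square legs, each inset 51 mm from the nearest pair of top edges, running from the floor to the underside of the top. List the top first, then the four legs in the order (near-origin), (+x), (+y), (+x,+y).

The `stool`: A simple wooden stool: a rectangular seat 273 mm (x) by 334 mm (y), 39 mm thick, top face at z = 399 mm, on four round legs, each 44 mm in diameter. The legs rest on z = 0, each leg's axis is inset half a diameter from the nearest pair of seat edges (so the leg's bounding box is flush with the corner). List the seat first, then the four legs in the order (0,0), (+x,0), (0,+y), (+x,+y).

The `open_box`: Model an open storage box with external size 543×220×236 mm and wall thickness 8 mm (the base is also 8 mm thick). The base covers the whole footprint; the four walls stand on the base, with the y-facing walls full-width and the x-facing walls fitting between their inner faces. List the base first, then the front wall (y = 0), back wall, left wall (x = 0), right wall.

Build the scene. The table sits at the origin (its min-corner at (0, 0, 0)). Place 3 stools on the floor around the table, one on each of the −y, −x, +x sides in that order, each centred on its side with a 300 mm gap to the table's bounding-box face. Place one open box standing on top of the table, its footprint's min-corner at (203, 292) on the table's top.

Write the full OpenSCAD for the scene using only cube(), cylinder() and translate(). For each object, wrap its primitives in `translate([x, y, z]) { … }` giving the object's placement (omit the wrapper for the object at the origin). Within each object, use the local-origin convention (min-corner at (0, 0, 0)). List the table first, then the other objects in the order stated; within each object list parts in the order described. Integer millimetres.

translate([0, 0, 667]) cube([1375, 526, 38]);
translate([51, 51, 0]) cube([82, 82, 667]);
translate([1242, 51, 0]) cube([82, 82, 667]);
translate([51, 393, 0]) cube([82, 82, 667]);
translate([1242, 393, 0]) cube([82, 82, 667]);
translate([551, -634, 0]) {
  translate([0, 0, 360]) cube([273, 334, 39]);
  translate([22, 22, 0]) cylinder(h = 360, r = 22);
  translate([251, 22, 0]) cylinder(h = 360, r = 22);
  translate([22, 312, 0]) cylinder(h = 360, r = 22);
  translate([251, 312, 0]) cylinder(h = 360, r = 22);
}
translate([-573, 96, 0]) {
  translate([0, 0, 360]) cube([273, 334, 39]);
  translate([22, 22, 0]) cylinder(h = 360, r = 22);
  translate([251, 22, 0]) cylinder(h = 360, r = 22);
  translate([22, 312, 0]) cylinder(h = 360, r = 22);
  translate([251, 312, 0]) cylinder(h = 360, r = 22);
}
translate([1675, 96, 0]) {
  translate([0, 0, 360]) cube([273, 334, 39]);
  translate([22, 22, 0]) cylinder(h = 360, r = 22);
  translate([251, 22, 0]) cylinder(h = 360, r = 22);
  translate([22, 312, 0]) cylinder(h = 360, r = 22);
  translate([251, 312, 0]) cylinder(h = 360, r = 22);
}
translate([203, 292, 705]) {
  cube([543, 220, 8]);
  translate([0, 0, 8]) cube([543, 8, 228]);
  translate([0, 212, 8]) cube([543, 8, 228]);
  translate([0, 8, 8]) cube([8, 204, 228]);
  translate([535, 8, 8]) cube([8, 204, 228]);
}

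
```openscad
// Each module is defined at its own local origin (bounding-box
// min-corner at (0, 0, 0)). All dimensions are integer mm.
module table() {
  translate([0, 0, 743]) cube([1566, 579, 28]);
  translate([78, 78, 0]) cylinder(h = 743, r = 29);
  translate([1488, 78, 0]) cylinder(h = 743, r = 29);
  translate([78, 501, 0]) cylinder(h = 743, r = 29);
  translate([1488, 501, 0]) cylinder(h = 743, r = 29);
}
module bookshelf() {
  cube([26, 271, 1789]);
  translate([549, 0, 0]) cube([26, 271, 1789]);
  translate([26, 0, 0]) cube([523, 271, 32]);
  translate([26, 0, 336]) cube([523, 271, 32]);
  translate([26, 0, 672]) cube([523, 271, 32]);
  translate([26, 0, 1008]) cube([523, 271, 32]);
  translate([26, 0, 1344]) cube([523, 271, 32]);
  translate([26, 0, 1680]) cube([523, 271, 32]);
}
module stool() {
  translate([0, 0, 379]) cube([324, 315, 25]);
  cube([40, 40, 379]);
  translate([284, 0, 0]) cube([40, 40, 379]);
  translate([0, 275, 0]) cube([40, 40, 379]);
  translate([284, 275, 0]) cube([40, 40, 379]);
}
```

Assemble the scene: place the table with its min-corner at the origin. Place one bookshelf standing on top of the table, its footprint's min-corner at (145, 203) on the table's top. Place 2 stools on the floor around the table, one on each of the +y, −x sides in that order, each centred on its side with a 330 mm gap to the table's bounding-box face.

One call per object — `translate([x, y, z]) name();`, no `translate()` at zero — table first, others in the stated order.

table();
translate([145, 203, 771]) bookshelf();
translate([621, 909, 0]) stool();
translate([-654, 132, 0]) stool();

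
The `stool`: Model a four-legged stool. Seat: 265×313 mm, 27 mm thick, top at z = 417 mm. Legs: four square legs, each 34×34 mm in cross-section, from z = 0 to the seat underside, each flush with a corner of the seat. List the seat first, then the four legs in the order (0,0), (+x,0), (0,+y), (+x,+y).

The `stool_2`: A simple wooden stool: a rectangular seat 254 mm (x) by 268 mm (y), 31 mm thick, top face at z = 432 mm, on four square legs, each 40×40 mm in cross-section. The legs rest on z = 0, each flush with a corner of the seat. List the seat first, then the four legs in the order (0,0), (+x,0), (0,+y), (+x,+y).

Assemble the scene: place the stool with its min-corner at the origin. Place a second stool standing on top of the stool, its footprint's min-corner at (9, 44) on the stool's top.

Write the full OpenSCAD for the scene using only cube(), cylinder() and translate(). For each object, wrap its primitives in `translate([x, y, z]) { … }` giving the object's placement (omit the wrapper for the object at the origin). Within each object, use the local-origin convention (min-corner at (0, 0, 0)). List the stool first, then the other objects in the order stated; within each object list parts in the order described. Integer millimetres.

translate([0, 0, 390]) cube([265, 313, 27]);
cube([34, 34, 390]);
translate([231, 0, 0]) cube([34, 34, 390]);
translate([0, 279, 0]) cube([34, 34, 390]);
translate([231, 279, 0]) cube([34, 34, 390]);
translate([9, 44, 417]) {
  translate([0, 0, 401]) cube([254, 268, 31]);
  cube([40, 40, 401]);
  translate([214, 0, 0]) cube([40, 40, 401]);
  translate([0, 228, 0]) cube([40, 40, 401]);
  translate([214, 228, 0]) cube([40, 40, 401]);
}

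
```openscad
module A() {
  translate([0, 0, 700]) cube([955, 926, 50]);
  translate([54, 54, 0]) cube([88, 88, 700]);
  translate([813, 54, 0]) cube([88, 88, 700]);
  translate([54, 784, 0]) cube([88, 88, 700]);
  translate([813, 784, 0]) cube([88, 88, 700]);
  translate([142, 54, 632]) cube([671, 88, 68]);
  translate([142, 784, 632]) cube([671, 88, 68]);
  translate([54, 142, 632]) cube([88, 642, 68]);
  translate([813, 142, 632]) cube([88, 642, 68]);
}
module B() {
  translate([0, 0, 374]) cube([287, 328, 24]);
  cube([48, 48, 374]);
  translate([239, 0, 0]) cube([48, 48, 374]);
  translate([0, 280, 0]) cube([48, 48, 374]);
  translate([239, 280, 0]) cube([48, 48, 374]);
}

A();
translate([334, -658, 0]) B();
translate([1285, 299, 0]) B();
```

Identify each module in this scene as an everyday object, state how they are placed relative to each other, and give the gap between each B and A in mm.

A is a table. B is a stool. Two stools sit around the table at the −y, +x sides. The gap between each stool and the table is 330 mm.

Each stool's nearest face is 330 mm from the table's bounding box.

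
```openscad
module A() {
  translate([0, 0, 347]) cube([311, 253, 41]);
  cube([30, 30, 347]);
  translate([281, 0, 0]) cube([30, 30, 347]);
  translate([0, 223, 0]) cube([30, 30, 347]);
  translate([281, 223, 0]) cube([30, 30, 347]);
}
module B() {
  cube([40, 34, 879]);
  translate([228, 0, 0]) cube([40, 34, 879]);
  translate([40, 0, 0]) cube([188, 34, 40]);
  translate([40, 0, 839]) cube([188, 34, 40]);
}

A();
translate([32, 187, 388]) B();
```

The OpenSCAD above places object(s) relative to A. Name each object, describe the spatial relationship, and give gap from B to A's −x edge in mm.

A is a stool. B is a picture frame. The picture frame is on top of the stool. The gap from the picture frame to the stool's −x edge is 32 mm.

The picture frame's min-x is at 32; the stool's min-x is 0; gap = 32 mm.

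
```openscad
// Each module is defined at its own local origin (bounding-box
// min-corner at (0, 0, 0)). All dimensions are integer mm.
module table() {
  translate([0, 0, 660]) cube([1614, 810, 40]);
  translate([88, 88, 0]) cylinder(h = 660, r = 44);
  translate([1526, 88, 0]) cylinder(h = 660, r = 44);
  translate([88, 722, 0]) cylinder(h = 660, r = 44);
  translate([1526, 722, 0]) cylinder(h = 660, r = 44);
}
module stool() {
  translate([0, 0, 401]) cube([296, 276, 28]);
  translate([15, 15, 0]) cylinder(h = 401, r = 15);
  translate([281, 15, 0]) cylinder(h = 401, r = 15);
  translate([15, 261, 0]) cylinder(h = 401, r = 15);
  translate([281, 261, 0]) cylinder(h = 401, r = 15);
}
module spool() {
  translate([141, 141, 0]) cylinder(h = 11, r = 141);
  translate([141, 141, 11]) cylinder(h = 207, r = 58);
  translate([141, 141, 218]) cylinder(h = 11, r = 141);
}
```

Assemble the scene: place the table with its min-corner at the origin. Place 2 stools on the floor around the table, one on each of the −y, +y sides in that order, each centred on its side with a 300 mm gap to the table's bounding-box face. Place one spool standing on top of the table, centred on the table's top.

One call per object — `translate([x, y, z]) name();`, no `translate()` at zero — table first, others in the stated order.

table();
translate([659, -576, 0]) stool();
translate([659, 1110, 0]) stool();
translate([666, 264, 700]) spool();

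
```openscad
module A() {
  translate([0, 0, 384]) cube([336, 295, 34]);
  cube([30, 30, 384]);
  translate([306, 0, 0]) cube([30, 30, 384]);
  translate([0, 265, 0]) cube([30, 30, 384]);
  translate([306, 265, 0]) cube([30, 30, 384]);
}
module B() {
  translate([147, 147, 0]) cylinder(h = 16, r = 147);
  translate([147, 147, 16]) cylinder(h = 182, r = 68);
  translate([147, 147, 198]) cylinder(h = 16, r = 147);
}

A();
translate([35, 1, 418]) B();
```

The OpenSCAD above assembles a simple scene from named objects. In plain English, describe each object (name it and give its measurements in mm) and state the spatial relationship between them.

A is a simple wooden stool: a rectangular seat 336 mm (x) by 295 mm (y), 34 mm thick, top face at z = 418 mm, on four square legs, each 30×30 mm in cross-section. The legs rest on z = 0, each flush with a corner of the seat.

B is a spool: two coaxial disc flanges of radius 147 mm and thickness 16 mm, joined by a core cylinder of radius 68 mm and height 182 mm. The lower flange rests on z = 0 and the three cylinders share a vertical axis.

The spool is on top of the stool.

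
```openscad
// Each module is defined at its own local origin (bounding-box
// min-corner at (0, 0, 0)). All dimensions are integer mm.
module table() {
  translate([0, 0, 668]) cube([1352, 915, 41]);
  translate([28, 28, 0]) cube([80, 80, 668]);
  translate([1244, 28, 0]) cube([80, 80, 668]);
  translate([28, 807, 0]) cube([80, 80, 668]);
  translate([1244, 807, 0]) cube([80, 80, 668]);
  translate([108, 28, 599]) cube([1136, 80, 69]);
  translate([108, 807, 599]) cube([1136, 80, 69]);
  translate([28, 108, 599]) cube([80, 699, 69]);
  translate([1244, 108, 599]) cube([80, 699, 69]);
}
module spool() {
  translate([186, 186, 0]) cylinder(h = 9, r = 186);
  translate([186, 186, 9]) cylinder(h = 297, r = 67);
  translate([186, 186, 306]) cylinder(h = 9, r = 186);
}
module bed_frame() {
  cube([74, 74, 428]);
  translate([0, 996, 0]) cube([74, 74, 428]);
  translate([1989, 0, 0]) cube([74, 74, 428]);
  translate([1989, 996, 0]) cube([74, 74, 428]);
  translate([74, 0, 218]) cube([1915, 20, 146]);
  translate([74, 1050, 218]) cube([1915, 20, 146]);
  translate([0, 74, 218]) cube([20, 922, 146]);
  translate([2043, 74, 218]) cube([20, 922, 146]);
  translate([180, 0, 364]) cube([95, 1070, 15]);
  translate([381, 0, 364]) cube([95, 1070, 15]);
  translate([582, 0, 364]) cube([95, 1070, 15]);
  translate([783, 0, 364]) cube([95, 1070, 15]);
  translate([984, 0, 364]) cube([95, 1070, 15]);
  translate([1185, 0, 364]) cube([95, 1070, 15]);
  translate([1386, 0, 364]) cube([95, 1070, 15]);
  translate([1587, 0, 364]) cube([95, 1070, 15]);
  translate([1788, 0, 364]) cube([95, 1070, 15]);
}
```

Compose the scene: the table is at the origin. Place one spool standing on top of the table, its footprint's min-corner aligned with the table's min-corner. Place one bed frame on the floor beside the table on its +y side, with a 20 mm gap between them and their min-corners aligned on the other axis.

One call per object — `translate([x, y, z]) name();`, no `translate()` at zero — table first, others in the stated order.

table();
translate([0, 0, 709]) spool();
translate([0, 935, 0]) bed_frame();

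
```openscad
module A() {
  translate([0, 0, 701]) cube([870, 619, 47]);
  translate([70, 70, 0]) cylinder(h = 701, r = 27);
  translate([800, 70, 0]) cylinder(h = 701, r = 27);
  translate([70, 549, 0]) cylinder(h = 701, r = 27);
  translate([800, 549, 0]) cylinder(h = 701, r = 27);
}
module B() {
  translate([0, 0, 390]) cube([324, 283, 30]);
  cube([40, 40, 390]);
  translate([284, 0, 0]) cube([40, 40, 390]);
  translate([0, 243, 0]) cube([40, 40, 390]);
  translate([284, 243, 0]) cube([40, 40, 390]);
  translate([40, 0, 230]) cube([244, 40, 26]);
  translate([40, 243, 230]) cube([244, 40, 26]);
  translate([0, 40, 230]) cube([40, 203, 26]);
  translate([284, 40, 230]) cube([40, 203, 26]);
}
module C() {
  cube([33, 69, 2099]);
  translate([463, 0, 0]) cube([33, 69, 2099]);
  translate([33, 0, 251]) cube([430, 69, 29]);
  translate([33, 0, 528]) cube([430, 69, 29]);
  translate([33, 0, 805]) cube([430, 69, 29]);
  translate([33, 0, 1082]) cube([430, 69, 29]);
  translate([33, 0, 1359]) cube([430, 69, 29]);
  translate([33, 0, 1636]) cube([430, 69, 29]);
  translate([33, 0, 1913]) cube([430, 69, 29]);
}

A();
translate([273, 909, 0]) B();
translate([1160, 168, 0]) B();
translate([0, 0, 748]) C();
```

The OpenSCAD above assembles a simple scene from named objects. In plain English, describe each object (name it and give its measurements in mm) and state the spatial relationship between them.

A is a table: top 870 mm (x) × 619 mm (y), 47 mm thick, upper face at z = 748 mm, on four round legs of 54 mm diameter, each leg's bounding box inset 43 mm from the nearest pair of top edges, running from z = 0 to the bottom of the top.

B is a four-legged stool. The seat is a 324×283×30 mm slab whose top surface is at z = 420 mm; four square legs, each 40×40 mm in cross-section, run from the floor (z = 0) to the underside of the seat, each flush with a corner of the seat. Four stretchers, 40 mm wide and 26 mm tall, connect adjacent legs with their undersides at z = 230 mm, each running between the inner faces of the legs it joins and aligned with the legs' outer faces on the other axis.

C is a wooden ladder with two side rails of 33×69 mm section and 2099 mm height, set 496 mm apart overall. Between them run 7 rectangular rungs (69 mm deep, 29 mm thick), front faces flush with the rails' −y face. The bottom of the first rung is 251 mm above the floor and each subsequent rung is 277 mm higher than the one below.

Two stools sit around the table at the +y, +x sides. The ladder is on top of the table.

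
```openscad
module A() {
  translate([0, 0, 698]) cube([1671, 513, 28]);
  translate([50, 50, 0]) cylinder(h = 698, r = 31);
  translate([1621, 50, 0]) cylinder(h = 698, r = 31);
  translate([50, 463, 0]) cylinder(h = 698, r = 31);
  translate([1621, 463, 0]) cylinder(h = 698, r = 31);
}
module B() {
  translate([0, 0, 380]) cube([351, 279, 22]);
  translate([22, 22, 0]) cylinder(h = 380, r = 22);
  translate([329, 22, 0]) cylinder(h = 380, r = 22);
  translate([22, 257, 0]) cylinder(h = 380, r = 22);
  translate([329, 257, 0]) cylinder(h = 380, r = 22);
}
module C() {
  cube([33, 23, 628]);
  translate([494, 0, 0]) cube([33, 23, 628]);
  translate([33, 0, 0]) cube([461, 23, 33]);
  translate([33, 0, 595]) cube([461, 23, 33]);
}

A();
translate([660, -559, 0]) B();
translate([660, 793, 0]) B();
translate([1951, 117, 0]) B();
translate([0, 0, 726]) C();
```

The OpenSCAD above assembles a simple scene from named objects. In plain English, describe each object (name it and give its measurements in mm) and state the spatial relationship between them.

A is a rectangular dining table. The top is 1671×513×28 mm with its upper surface at z = 726 mm. It stands on four round legs of 62 mm diameter, each leg's bounding box inset 19 mm from the nearest pair of top edges, running from the floor to the underside of the top.

B is a four-legged stool. The seat is 351×279 mm, 22 mm thick, top at z = 402 mm. It stands on four round legs, each 44 mm in diameter, from z = 0 to the seat underside, each leg's axis is inset half a diameter from the nearest pair of seat edges (so the leg's bounding box is flush with the corner).

C is a rectangular picture frame lying in the x–z plane (depth along y). The opening is 461 mm wide (x) by 562 mm tall (z), surrounded by a border 33 mm wide on all four sides. The frame is 23 mm deep and is made of two full-height vertical stiles with two horizontal rails fitted between them.

Three stools sit around the table at the −y, +y, +x sides. The picture frame is on top of the table.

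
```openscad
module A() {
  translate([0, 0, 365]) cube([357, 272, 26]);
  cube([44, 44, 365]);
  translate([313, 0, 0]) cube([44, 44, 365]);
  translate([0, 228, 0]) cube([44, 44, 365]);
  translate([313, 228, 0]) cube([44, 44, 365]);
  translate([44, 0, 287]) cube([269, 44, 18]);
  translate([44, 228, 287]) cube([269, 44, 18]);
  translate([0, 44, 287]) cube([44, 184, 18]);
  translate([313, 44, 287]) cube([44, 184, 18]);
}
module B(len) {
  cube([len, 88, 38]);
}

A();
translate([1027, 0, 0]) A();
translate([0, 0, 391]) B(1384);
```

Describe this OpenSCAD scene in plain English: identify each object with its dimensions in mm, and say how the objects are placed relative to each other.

A is a four-legged stool. The seat is a 357×272×26 mm slab whose top surface is at z = 391 mm; four square legs, each 44×44 mm in cross-section, run from the floor (z = 0) to the underside of the seat, each flush with a corner of the seat. Four stretchers, 44 mm wide and 18 mm tall, connect adjacent legs with their undersides at z = 287 mm, each running between the inner faces of the legs it joins and aligned with the legs' outer faces on the other axis.

B is a rectangular beam 1384 mm long (x), 88 mm deep (y), 38 mm thick (z).

The beam spans the tops of two stools placed 670 mm apart, resting at z = 391 mm.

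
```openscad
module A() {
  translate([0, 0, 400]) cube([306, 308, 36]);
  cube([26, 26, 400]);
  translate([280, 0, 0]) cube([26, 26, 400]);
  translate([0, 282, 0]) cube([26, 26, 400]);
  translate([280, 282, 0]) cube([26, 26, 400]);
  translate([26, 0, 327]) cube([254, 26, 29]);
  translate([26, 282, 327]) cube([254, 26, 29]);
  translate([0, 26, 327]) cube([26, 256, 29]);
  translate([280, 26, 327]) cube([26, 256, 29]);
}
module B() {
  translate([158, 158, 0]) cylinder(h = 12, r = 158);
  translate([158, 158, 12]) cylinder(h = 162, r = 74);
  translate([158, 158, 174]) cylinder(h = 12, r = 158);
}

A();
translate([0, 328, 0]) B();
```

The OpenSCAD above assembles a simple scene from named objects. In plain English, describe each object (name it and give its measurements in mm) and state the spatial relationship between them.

A is a simple wooden stool: a rectangular seat 306 mm (x) by 308 mm (y), 36 mm thick, top face at z = 436 mm, on four square legs, each 26×26 mm in cross-section. The legs rest on z = 0, each flush with a corner of the seat. Four stretchers, 26 mm wide and 29 mm tall, connect adjacent legs with their undersides at z = 327 mm, each running between the inner faces of the legs it joins and aligned with the legs' outer faces on the other axis.

B is a spool: two coaxial disc flanges of radius 158 mm and thickness 12 mm, joined by a core cylinder of radius 74 mm and height 162 mm. The lower flange rests on z = 0 and the three cylinders share a vertical axis.

The spool is on the floor beside the stool on its +y side.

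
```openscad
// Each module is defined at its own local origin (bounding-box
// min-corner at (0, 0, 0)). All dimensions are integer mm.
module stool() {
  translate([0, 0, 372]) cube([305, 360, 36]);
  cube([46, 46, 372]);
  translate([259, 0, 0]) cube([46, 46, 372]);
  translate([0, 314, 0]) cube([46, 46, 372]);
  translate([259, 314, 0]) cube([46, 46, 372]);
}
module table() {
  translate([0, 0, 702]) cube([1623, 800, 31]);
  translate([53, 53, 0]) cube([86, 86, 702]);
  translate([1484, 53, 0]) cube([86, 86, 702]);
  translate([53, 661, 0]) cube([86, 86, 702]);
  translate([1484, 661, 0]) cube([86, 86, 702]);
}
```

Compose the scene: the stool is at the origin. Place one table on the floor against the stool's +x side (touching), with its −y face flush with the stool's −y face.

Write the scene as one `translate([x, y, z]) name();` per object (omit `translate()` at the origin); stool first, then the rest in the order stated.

stool();
translate([305, 0, 0]) table();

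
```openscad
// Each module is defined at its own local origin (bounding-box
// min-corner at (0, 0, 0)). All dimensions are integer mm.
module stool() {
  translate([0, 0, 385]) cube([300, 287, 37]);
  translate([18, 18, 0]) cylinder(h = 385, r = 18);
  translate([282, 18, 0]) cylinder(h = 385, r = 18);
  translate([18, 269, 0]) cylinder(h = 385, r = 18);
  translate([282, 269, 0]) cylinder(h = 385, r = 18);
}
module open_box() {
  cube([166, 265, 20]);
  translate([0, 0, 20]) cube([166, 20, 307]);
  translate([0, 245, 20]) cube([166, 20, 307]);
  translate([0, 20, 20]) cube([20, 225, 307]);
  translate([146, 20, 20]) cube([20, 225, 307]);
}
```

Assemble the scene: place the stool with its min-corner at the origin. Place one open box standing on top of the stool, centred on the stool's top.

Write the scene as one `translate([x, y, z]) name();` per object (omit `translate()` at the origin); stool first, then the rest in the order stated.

stool();
translate([67, 11, 422]) open_box();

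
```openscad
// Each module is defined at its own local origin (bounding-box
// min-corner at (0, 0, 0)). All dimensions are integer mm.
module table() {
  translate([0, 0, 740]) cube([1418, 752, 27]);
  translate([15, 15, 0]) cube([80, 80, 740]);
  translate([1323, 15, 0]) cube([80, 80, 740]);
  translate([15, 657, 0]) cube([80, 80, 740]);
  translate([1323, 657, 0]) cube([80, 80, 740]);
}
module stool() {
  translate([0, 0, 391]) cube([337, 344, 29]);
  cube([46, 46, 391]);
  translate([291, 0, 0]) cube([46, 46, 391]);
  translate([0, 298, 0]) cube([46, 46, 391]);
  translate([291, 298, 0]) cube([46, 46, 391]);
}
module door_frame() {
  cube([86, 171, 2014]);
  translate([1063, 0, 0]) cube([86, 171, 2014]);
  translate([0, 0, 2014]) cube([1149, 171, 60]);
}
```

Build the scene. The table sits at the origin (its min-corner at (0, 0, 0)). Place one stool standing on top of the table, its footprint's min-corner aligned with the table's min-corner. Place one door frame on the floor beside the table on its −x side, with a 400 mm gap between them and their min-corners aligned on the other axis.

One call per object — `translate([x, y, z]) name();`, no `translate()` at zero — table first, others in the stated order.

table();
translate([0, 0, 767]) stool();
translate([-1549, 0, 0]) door_frame();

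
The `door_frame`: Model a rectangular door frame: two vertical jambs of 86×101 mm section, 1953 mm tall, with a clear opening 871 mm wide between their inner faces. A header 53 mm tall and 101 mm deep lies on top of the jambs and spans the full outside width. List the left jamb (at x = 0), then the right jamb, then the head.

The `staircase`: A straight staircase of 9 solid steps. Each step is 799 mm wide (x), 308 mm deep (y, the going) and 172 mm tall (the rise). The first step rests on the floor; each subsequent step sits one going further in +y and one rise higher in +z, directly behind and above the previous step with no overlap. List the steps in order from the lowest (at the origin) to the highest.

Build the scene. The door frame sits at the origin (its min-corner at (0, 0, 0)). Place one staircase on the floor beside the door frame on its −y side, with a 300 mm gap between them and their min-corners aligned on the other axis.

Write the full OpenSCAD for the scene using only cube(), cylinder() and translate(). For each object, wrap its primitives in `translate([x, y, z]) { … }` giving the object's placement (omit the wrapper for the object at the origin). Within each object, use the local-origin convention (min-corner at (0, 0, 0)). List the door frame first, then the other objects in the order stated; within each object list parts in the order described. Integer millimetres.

cube([86, 101, 1953]);
translate([957, 0, 0]) cube([86, 101, 1953]);
translate([0, 0, 1953]) cube([1043, 101, 53]);
translate([0, -3072, 0]) {
  cube([799, 308, 172]);
  translate([0, 308, 172]) cube([799, 308, 172]);
  translate([0, 616, 344]) cube([799, 308, 172]);
  translate([0, 924, 516]) cube([799, 308, 172]);
  translate([0, 1232, 688]) cube([799, 308, 172]);
  translate([0, 1540, 860]) cube([799, 308, 172]);
  translate([0, 1848, 1032]) cube([799, 308, 172]);
  translate([0, 2156, 1204]) cube([799, 308, 172]);
  translate([0, 2464, 1376]) cube([799, 308, 172]);
}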